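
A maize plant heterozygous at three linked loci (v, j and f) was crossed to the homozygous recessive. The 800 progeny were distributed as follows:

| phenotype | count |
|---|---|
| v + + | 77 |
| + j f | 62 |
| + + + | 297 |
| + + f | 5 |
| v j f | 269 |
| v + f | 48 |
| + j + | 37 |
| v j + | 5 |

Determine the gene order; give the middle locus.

f

The two most frequent reciprocal classes, v j f and + + +, are the parental types, so the F1 was v j f / + + +.
The two rarest classes, v j + and + + f, are the double crossovers. Comparing them with the parentals, only the f allele has switched, so f is the middle locus and the order is j – f – v.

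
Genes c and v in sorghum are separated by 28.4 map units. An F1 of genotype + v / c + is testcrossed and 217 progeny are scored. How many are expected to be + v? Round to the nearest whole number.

A map distance of 28.4 map units corresponds to a recombination frequency of 0.284.
The F1 is + v / c +, so + v is a parental gamete class with expected frequency (1 − r)/2 = 0.716/2 = 0.3580.
Expected number = 0.3580 × 217 = 77.69 ≈ 78.

78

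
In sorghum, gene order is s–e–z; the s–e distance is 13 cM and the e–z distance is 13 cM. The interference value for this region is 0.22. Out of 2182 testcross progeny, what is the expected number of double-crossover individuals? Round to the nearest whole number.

Map distances give recombination frequencies of 0.130 and 0.130 for the two intervals.
With interference 0.22 (so coincidence = 0.78), expected double-crossover frequency = 0.130 × 0.130 × 0.78 = 0.01318.
Expected number = 0.01318 × 2182 = 28.76 ≈ 29.

29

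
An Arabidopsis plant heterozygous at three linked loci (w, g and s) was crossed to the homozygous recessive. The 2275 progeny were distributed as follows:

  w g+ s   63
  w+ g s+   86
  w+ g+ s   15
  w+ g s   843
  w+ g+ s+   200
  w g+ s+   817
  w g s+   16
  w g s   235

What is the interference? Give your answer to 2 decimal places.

The two most frequent reciprocal classes, w g+ s+ and w+ g s, are the parental types, so the F1 was w g+ s+ / w+ g s.
The two rarest classes, w g s+ and w+ g+ s, are the double crossovers. Comparing them with the parentals, only the g allele has switched, so g is the middle locus and the order is s – g – w.
s–g: (149 + 31)/2275 = 0.0791; g–w: (435 + 31)/2275 = 0.2048.
Expected DCO frequency = 0.0791 × 0.2048 ≈ 0.01620; observed = 31/2275 ≈ 0.01363.
Coefficient of coincidence = 0.01363/0.01620 ≈ 0.84; interference = 1 − 0.84 = 0.16.

0.16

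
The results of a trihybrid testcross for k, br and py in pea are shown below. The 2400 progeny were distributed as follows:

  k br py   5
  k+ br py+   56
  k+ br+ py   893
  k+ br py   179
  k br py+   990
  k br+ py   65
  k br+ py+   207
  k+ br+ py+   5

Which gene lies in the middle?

py

The two most frequent reciprocal classes, k+ br+ py and k br py+, are the parental types, so the F1 was k+ br+ py / k br py+.
The two rarest classes, k+ br+ py+ and k br py, are the double crossovers. Comparing them with the parentals, only the py allele has switched, so py is the middle locus and the order is br – py – k.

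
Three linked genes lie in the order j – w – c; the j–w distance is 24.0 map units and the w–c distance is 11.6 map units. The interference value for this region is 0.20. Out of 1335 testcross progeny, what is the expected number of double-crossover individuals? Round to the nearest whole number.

Map distances give recombination frequencies of 0.240 and 0.116 for the two intervals.
With interference 0.20 (so coincidence = 0.80), expected double-crossover frequency = 0.240 × 0.116 × 0.80 = 0.02227.
Expected number = 0.02227 × 1335 = 29.73 ≈ 30.

30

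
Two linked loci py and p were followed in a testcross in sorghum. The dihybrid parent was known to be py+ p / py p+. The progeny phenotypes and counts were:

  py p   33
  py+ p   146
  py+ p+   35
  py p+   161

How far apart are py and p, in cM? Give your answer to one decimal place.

The recombinant classes are py+ p+ and py p: 35 + 33 = 68.
Recombination frequency = 68/375 = 0.1813 ≈ 18.1%, i.e. 18.1 cM.

18.1 cM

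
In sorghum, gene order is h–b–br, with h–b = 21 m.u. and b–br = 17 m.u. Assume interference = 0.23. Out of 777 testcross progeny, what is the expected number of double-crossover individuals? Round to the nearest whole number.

Map distances give recombination frequencies of 0.210 and 0.170 for the two intervals.
With interference 0.23 (so coincidence = 0.77), expected double-crossover frequency = 0.210 × 0.170 × 0.77 = 0.02749.
Expected number = 0.02749 × 777 = 21.36 ≈ 21.

21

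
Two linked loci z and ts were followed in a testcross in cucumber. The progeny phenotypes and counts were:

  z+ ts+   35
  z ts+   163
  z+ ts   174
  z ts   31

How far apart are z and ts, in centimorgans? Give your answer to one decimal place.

16.4 centimorgans

The two most frequent classes, z+ ts (174) and z ts+ (163), are the parental types, so the F1 was z+ ts / z ts+.
The recombinant classes are z+ ts+ and z ts: 35 + 31 = 66.
Recombination frequency = 66/403 = 0.1638 ≈ 16.4%, i.e. 16.4 centimorgans.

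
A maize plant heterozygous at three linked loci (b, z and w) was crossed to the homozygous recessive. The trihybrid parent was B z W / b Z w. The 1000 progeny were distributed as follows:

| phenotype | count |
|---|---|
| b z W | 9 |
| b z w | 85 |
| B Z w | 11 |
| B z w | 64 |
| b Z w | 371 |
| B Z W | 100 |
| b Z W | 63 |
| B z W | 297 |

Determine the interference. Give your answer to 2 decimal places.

0.34

The two rarest classes, b z W and B Z w, are the double crossovers. Comparing them with the parentals, only the b allele has switched, so b is the middle locus and the order is z – b – w.
z–b: (185 + 20)/1000 = 0.2050; b–w: (127 + 20)/1000 = 0.1470.
Expected DCO frequency = 0.2050 × 0.1470 ≈ 0.03013; observed = 20/1000 ≈ 0.02000.
Coefficient of coincidence = 0.02000/0.03013 ≈ 0.66; interference = 1 − 0.66 = 0.34.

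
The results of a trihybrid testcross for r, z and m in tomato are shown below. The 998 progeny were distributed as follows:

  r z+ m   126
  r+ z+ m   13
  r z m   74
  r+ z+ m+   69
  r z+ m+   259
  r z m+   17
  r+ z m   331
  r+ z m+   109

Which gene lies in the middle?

The two most frequent reciprocal classes, r z+ m+ and r+ z m, are the parental types, so the F1 was r z+ m+ / r+ z m.
The two rarest classes, r z m+ and r+ z+ m, are the double crossovers. Comparing them with the parentals, only the z allele has switched, so z is the middle locus and the order is r – z – m.

z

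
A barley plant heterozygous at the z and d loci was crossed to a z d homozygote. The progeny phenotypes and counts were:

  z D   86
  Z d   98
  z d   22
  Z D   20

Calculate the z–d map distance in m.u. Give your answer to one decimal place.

18.6 m.u.

The two most frequent classes, Z d (98) and z D (86), are the parental types, so the F1 was Z d / z D.
The recombinant classes are Z D and z d: 20 + 22 = 42.
Recombination frequency = 42/226 = 0.1858 ≈ 18.6%, i.e. 18.6 m.u.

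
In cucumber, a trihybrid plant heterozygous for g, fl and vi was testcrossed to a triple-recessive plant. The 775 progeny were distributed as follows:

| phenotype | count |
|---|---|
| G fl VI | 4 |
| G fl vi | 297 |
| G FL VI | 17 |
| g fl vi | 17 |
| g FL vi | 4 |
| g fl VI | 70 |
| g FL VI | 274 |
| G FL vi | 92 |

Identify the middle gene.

The two most frequent reciprocal classes, G fl vi and g FL VI, are the parental types, so the F1 was G fl vi / g FL VI.
The two rarest classes, G fl VI and g FL vi, are the double crossovers. Comparing them with the parentals, only the vi allele has switched, so vi is the middle locus and the order is g – vi – fl.

vi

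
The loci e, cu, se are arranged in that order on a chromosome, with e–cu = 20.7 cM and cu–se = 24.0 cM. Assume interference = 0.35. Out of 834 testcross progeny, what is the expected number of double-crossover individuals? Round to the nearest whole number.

Map distances give recombination frequencies of 0.207 and 0.240 for the two intervals.
With interference 0.35 (so coincidence = 0.65), expected double-crossover frequency = 0.207 × 0.240 × 0.65 = 0.03229.
Expected number = 0.03229 × 834 = 26.93 ≈ 27.

27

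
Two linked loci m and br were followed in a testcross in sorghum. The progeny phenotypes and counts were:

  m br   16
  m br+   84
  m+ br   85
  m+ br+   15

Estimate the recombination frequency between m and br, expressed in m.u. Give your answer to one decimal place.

15.5 m.u.

The two most frequent classes, m+ br (85) and m br+ (84), are the parental types, so the F1 was m+ br / m br+.
The recombinant classes are m+ br+ and m br: 15 + 16 = 31.
Recombination frequency = 31/200 = 0.1550 ≈ 15.5%, i.e. 15.5 m.u.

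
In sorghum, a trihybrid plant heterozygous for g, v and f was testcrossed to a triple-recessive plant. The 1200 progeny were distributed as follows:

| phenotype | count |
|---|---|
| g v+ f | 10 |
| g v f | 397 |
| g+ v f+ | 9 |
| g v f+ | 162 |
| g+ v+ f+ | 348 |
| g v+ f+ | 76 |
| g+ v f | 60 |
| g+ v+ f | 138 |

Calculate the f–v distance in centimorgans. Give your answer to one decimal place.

26.6 centimorgans

The two most frequent reciprocal classes, g+ v+ f+ and g v f, are the parental types, so the F1 was g+ v+ f+ / g v f.
The two rarest classes, g+ v f+ and g v+ f, are the double crossovers. Comparing them with the parentals, only the v allele has switched, so v is the middle locus and the order is g – v – f.
Crossovers in the v–f interval produce the single-crossover classes g+ v+ f and g v f+ (138 + 162 = 300) plus the double crossovers (19).
RF(v–f) = (300 + 19) / 1200 = 319/1200 = 0.2658 → 26.6 centimorgans.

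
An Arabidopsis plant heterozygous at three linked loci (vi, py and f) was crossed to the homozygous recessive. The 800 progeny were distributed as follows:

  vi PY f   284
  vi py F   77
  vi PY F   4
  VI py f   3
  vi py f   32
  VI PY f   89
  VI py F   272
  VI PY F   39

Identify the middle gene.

f

The two most frequent reciprocal classes, vi PY f and VI py F, are the parental types, so the F1 was vi PY f / VI py F.
The two rarest classes, vi PY F and VI py f, are the double crossovers. Comparing them with the parentals, only the f allele has switched, so f is the middle locus and the order is py – f – vi.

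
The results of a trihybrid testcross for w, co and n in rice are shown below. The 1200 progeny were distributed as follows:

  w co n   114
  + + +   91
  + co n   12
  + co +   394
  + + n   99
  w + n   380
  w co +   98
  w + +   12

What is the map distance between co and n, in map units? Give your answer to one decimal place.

The two most frequent reciprocal classes, w + n and + co +, are the parental types, so the F1 was w + n / + co +.
The two rarest classes, w + + and + co n, are the double crossovers. Comparing them with the parentals, only the n allele has switched, so n is the middle locus and the order is w – n – co.
Crossovers in the n–co interval produce the single-crossover classes w co n and + + + (114 + 91 = 205) plus the double crossovers (24).
RF(n–co) = (205 + 24) / 1200 = 229/1200 = 0.1908 → 19.1 map units.

19.1 map units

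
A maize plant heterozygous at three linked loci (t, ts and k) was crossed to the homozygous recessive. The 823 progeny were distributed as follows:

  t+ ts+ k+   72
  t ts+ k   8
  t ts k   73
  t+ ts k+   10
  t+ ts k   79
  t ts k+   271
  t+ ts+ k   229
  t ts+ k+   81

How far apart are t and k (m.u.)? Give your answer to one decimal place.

The two most frequent reciprocal classes, t+ ts+ k and t ts k+, are the parental types, so the F1 was t+ ts+ k / t ts k+.
The two rarest classes, t ts+ k and t+ ts k+, are the double crossovers. Comparing them with the parentals, only the t allele has switched, so t is the middle locus and the order is k – t – ts.
Crossovers in the k–t interval produce the single-crossover classes t+ ts+ k+ and t ts k (72 + 73 = 145) plus the double crossovers (18).
RF(k–t) = (145 + 18) / 823 = 163/823 = 0.1981 → 19.8 m.u.

19.8 m.u.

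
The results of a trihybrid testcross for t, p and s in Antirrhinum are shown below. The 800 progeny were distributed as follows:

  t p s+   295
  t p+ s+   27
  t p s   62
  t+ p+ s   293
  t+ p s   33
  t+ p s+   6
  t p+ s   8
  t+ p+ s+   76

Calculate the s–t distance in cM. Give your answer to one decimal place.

19.0 cM

The two most frequent reciprocal classes, t p s+ and t+ p+ s, are the parental types, so the F1 was t p s+ / t+ p+ s.
The two rarest classes, t+ p s+ and t p+ s, are the double crossovers. Comparing them with the parentals, only the t allele has switched, so t is the middle locus and the order is s – t – p.
Crossovers in the s–t interval produce the single-crossover classes t p s and t+ p+ s+ (62 + 76 = 138) plus the double crossovers (14).
RF(s–t) = (138 + 14) / 800 = 152/800 = 0.1900 → 19.0 cM.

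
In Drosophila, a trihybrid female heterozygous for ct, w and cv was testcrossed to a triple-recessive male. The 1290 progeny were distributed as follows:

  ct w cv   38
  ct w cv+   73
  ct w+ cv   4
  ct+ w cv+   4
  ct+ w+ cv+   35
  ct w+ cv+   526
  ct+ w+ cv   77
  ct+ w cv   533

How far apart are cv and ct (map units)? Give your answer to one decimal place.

6.3 map units

The two most frequent reciprocal classes, ct+ w cv and ct w+ cv+, are the parental types, so the F1 was ct+ w cv / ct w+ cv+.
The two rarest classes, ct+ w cv+ and ct w+ cv, are the double crossovers. Comparing them with the parentals, only the cv allele has switched, so cv is the middle locus and the order is ct – cv – w.
Crossovers in the ct–cv interval produce the single-crossover classes ct w cv and ct+ w+ cv+ (38 + 35 = 73) plus the double crossovers (8).
RF(ct–cv) = (73 + 8) / 1290 = 81/1290 = 0.0628 → 6.3 map units.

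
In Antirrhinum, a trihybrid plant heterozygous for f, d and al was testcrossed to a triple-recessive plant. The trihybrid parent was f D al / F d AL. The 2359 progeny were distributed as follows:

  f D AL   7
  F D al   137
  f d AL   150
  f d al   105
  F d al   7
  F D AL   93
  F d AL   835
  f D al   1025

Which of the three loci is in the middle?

The two rarest classes, f D AL and F d al, are the double crossovers. Comparing them with the parentals, only the al allele has switched, so al is the middle locus and the order is f – al – d.

al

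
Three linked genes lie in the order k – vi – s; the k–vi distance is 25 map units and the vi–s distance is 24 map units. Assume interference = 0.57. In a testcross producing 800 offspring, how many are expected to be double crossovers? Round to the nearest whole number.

21

Map distances give recombination frequencies of 0.250 and 0.240 for the two intervals.
With interference 0.57 (so coincidence = 0.43), expected double-crossover frequency = 0.250 × 0.240 × 0.43 = 0.02580.
Expected number = 0.02580 × 800 = 20.64 ≈ 21.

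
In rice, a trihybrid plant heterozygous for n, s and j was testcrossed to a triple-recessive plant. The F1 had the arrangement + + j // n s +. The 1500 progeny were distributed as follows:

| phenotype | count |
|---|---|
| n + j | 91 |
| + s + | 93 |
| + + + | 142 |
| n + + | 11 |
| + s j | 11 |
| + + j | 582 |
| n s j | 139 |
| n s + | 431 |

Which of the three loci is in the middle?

s

The two rarest classes, + s j and n + +, are the double crossovers. Comparing them with the parentals, only the s allele has switched, so s is the middle locus and the order is j – s – n.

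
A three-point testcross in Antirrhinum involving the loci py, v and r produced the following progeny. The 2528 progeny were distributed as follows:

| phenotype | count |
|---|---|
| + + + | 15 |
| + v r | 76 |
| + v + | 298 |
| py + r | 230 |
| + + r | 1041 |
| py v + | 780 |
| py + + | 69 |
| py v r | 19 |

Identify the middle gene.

r

The two most frequent reciprocal classes, py v + and + + r, are the parental types, so the F1 was py v + / + + r.
The two rarest classes, py v r and + + +, are the double crossovers. Comparing them with the parentals, only the r allele has switched, so r is the middle locus and the order is v – r – py.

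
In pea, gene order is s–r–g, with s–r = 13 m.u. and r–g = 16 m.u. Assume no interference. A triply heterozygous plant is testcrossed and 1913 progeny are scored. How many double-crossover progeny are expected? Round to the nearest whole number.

40

Map distances give recombination frequencies of 0.130 and 0.160 for the two intervals.
With no interference, expected double-crossover frequency = 0.130 × 0.160 = 0.02080.
Expected number = 0.02080 × 1913 = 39.79 ≈ 40.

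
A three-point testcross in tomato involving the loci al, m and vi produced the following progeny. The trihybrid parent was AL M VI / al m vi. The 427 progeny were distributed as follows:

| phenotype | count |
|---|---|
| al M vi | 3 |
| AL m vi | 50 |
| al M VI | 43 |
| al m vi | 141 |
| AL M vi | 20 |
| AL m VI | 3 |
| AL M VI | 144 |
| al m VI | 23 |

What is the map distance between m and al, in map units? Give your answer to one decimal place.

The two rarest classes, AL m VI and al M vi, are the double crossovers. Comparing them with the parentals, only the m allele has switched, so m is the middle locus and the order is al – m – vi.
Crossovers in the al–m interval produce the single-crossover classes al M VI and AL m vi (43 + 50 = 93) plus the double crossovers (6).
RF(al–m) = (93 + 6) / 427 = 99/427 = 0.2319 → 23.2 map units.

23.2 map units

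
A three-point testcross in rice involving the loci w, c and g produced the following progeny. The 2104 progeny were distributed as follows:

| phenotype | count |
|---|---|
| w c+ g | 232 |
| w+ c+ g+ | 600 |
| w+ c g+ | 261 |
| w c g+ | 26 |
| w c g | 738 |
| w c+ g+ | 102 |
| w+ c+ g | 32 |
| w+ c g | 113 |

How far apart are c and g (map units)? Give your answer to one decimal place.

26.2 map units

The two most frequent reciprocal classes, w+ c+ g+ and w c g, are the parental types, so the F1 was w+ c+ g+ / w c g.
The two rarest classes, w+ c+ g and w c g+, are the double crossovers. Comparing them with the parentals, only the g allele has switched, so g is the middle locus and the order is w – g – c.
Crossovers in the g–c interval produce the single-crossover classes w+ c g+ and w c+ g (261 + 232 = 493) plus the double crossovers (58).
RF(g–c) = (493 + 58) / 2104 = 551/2104 = 0.2619 → 26.2 map units.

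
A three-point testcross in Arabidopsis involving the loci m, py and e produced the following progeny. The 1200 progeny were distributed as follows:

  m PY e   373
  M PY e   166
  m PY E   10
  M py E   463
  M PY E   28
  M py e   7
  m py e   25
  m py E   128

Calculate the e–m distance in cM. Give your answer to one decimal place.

25.9 cM

The two most frequent reciprocal classes, M py E and m PY e, are the parental types, so the F1 was M py E / m PY e.
The two rarest classes, M py e and m PY E, are the double crossovers. Comparing them with the parentals, only the e allele has switched, so e is the middle locus and the order is m – e – py.
Crossovers in the m–e interval produce the single-crossover classes m py E and M PY e (128 + 166 = 294) plus the double crossovers (17).
RF(m–e) = (294 + 17) / 1200 = 311/1200 = 0.2592 → 25.9 cM.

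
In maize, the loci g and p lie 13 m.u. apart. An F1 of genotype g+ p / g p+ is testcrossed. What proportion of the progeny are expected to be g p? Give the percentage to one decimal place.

A map distance of 13 m.u. corresponds to a recombination frequency of 0.130.
The F1 is g+ p / g p+, so g p is a recombinant gamete class with expected frequency r/2 = 0.130/2 = 0.0650.
That is 0.0650 = 6.5% of the progeny.

6.5%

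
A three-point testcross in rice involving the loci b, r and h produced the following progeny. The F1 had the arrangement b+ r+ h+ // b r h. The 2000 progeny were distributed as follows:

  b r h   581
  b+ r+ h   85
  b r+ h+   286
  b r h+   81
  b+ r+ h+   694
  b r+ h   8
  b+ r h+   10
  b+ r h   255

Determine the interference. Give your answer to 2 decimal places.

0.65

The two rarest classes, b+ r h+ and b r+ h, are the double crossovers. Comparing them with the parentals, only the r allele has switched, so r is the middle locus and the order is h – r – b.
h–r: (166 + 18)/2000 = 0.0920; r–b: (541 + 18)/2000 = 0.2795.
Expected DCO frequency = 0.0920 × 0.2795 ≈ 0.02571; observed = 18/2000 ≈ 0.00900.
Coefficient of coincidence = 0.00900/0.02571 ≈ 0.35; interference = 1 − 0.35 = 0.65.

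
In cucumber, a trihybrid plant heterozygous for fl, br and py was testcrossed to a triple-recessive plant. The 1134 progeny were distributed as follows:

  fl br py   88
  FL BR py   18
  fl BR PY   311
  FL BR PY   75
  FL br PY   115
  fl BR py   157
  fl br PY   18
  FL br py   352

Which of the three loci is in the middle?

The two most frequent reciprocal classes, FL br py and fl BR PY, are the parental types, so the F1 was FL br py / fl BR PY.
The two rarest classes, FL BR py and fl br PY, are the double crossovers. Comparing them with the parentals, only the br allele has switched, so br is the middle locus and the order is py – br – fl.

br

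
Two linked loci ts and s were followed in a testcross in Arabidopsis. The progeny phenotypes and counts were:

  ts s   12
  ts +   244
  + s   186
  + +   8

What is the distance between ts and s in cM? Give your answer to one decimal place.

The two most frequent classes, + s (186) and ts + (244), are the parental types, so the F1 was + s / ts +.
The recombinant classes are + + and ts s: 8 + 12 = 20.
Recombination frequency = 20/450 = 0.0444 ≈ 4.4%, i.e. 4.4 cM.

4.4 cM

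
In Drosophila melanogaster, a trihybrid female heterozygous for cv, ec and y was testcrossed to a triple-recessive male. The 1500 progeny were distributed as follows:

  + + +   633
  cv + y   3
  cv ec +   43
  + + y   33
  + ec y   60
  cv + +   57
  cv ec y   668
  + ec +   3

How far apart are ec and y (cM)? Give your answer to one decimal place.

The two most frequent reciprocal classes, cv ec y and + + +, are the parental types, so the F1 was cv ec y / + + +.
The two rarest classes, cv + y and + ec +, are the double crossovers. Comparing them with the parentals, only the ec allele has switched, so ec is the middle locus and the order is cv – ec – y.
Crossovers in the ec–y interval produce the single-crossover classes cv ec + and + + y (43 + 33 = 76) plus the double crossovers (6).
RF(ec–y) = (76 + 6) / 1500 = 82/1500 = 0.0547 → 5.5 cM.

5.5 cM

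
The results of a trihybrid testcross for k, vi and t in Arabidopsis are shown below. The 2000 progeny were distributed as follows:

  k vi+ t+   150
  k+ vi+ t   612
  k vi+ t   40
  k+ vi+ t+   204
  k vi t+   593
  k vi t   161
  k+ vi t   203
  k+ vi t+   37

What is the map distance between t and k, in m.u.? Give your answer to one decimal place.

The two most frequent reciprocal classes, k+ vi+ t and k vi t+, are the parental types, so the F1 was k+ vi+ t / k vi t+.
The two rarest classes, k vi+ t and k+ vi t+, are the double crossovers. Comparing them with the parentals, only the k allele has switched, so k is the middle locus and the order is t – k – vi.
Crossovers in the t–k interval produce the single-crossover classes k+ vi+ t+ and k vi t (204 + 161 = 365) plus the double crossovers (77).
RF(t–k) = (365 + 77) / 2000 = 442/2000 = 0.2210 → 22.1 m.u.

22.1 m.u.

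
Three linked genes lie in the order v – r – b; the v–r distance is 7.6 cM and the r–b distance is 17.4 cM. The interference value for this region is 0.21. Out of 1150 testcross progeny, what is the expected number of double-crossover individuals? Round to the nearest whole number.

Map distances give recombination frequencies of 0.076 and 0.174 for the two intervals.
With interference 0.21 (so coincidence = 0.79), expected double-crossover frequency = 0.076 × 0.174 × 0.79 = 0.01045.
Expected number = 0.01045 × 1150 = 12.01 ≈ 12.

12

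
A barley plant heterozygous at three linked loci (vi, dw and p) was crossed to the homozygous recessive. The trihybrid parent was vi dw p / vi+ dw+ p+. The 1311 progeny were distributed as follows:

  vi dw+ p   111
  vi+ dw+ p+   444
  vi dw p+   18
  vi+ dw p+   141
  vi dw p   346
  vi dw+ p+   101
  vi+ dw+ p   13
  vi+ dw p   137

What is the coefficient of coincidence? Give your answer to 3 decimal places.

0.534

The two rarest classes, vi dw p+ and vi+ dw+ p, are the double crossovers. Comparing them with the parentals, only the p allele has switched, so p is the middle locus and the order is vi – p – dw.
vi–p: (238 + 31)/1311 = 0.2052; p–dw: (252 + 31)/1311 = 0.2159.
Expected DCO frequency = 0.2052 × 0.2159 ≈ 0.04430; observed = 31/1311 ≈ 0.02365.
Coefficient of coincidence = 0.02365/0.04430 ≈ 0.534.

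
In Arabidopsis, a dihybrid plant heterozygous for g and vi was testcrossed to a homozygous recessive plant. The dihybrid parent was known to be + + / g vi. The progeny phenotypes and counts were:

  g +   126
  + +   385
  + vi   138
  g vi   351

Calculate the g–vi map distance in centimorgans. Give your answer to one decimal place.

The recombinant classes are + vi and g +: 138 + 126 = 264.
Recombination frequency = 264/1000 = 0.2640 ≈ 26.4%, i.e. 26.4 centimorgans.

26.4 centimorgans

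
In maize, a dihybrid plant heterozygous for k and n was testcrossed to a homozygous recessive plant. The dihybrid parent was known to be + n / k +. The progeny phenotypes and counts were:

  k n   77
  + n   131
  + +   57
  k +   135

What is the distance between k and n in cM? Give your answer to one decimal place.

The recombinant classes are + + and k n: 57 + 77 = 134.
Recombination frequency = 134/400 = 0.3350 ≈ 33.5%, i.e. 33.5 cM.

33.5 cM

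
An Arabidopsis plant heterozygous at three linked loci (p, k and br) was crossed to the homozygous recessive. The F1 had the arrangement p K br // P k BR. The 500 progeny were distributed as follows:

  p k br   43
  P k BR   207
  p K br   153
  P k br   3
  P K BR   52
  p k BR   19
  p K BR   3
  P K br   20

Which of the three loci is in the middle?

The two rarest classes, p K BR and P k br, are the double crossovers. Comparing them with the parentals, only the br allele has switched, so br is the middle locus and the order is p – br – k.

br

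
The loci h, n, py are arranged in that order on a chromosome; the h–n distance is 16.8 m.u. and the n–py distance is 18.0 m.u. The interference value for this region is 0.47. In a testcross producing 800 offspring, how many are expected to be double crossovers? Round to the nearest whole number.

Map distances give recombination frequencies of 0.168 and 0.180 for the two intervals.
With interference 0.47 (so coincidence = 0.53), expected double-crossover frequency = 0.168 × 0.180 × 0.53 = 0.01603.
Expected number = 0.01603 × 800 = 12.82 ≈ 13.

13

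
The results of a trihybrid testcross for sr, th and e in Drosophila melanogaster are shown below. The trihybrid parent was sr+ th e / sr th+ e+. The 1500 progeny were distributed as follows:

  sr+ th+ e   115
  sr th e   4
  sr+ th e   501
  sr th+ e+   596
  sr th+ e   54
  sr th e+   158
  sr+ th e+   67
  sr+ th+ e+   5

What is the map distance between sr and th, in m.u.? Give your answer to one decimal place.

The two rarest classes, sr th e and sr+ th+ e+, are the double crossovers. Comparing them with the parentals, only the sr allele has switched, so sr is the middle locus and the order is e – sr – th.
Crossovers in the sr–th interval produce the single-crossover classes sr+ th+ e and sr th e+ (115 + 158 = 273) plus the double crossovers (9).
RF(sr–th) = (273 + 9) / 1500 = 282/1500 = 0.1880 → 18.8 m.u.

18.8 m.u.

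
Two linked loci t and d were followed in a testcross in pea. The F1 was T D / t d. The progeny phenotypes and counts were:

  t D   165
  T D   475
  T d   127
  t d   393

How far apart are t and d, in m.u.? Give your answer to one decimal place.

25.2 m.u.

The recombinant classes are T d and t D: 127 + 165 = 292.
Recombination frequency = 292/1160 = 0.2517 ≈ 25.2%, i.e. 25.2 m.u.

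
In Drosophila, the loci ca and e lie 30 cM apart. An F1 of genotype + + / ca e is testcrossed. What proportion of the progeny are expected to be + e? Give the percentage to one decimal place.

A map distance of 30 cM corresponds to a recombination frequency of 0.300.
The F1 is + + / ca e, so + e is a recombinant gamete class with expected frequency r/2 = 0.300/2 = 0.1500.
That is 0.1500 = 15.0% of the progeny.

15.0%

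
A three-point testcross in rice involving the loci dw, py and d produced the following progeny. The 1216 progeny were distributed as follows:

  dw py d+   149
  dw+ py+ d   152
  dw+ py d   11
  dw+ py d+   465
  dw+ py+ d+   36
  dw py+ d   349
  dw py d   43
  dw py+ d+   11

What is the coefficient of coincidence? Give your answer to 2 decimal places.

The two most frequent reciprocal classes, dw+ py d+ and dw py+ d, are the parental types, so the F1 was dw+ py d+ / dw py+ d.
The two rarest classes, dw+ py d and dw py+ d+, are the double crossovers. Comparing them with the parentals, only the d allele has switched, so d is the middle locus and the order is py – d – dw.
py–d: (79 + 22)/1216 = 0.0831; d–dw: (301 + 22)/1216 = 0.2656.
Expected DCO frequency = 0.0831 × 0.2656 ≈ 0.02207; observed = 22/1216 ≈ 0.01809.
Coefficient of coincidence = 0.01809/0.02207 ≈ 0.82.

0.82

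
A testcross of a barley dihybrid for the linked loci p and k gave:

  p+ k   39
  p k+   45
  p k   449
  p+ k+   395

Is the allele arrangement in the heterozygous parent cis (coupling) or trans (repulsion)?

The two most frequent classes are p+ k+ (395) and p k (449); these are the parental (non-recombinant) types.
So the F1 carried p+ k+ on one chromosome and p k on the other — the recessive alleles are on the same chromosome (cis / coupling).

cis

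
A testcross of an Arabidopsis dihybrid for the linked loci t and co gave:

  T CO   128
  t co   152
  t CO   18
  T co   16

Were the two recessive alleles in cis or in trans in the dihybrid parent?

The two most frequent classes are T CO (128) and t co (152); these are the parental (non-recombinant) types.
So the F1 carried T CO on one chromosome and t co on the other — the recessive alleles are on the same chromosome (cis / coupling).

cis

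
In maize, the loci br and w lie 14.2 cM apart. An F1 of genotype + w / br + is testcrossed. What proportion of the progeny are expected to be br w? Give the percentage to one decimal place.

7.1%

A map distance of 14.2 cM corresponds to a recombination frequency of 0.142.
The F1 is + w / br +, so br w is a recombinant gamete class with expected frequency r/2 = 0.142/2 = 0.0710.
That is 0.0710 = 7.1% of the progeny.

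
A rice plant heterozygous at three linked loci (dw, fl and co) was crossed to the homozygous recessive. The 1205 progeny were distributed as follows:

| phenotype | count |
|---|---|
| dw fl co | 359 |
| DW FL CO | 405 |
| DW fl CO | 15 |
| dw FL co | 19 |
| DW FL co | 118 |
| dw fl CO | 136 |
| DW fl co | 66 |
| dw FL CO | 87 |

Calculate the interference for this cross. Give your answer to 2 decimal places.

The two most frequent reciprocal classes, DW FL CO and dw fl co, are the parental types, so the F1 was DW FL CO / dw fl co.
The two rarest classes, DW fl CO and dw FL co, are the double crossovers. Comparing them with the parentals, only the fl allele has switched, so fl is the middle locus and the order is co – fl – dw.
co–fl: (254 + 34)/1205 = 0.2390; fl–dw: (153 + 34)/1205 = 0.1552.
Expected DCO frequency = 0.2390 × 0.1552 ≈ 0.03709; observed = 34/1205 ≈ 0.02822.
Coefficient of coincidence = 0.02822/0.03709 ≈ 0.76; interference = 1 − 0.76 = 0.24.

0.24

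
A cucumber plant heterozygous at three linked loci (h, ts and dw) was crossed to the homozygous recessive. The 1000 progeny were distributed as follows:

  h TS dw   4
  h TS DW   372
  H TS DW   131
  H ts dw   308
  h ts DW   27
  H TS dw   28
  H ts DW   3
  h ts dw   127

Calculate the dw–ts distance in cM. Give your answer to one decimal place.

6.2 cM

The two most frequent reciprocal classes, H ts dw and h TS DW, are the parental types, so the F1 was H ts dw / h TS DW.
The two rarest classes, H ts DW and h TS dw, are the double crossovers. Comparing them with the parentals, only the dw allele has switched, so dw is the middle locus and the order is ts – dw – h.
Crossovers in the ts–dw interval produce the single-crossover classes H TS dw and h ts DW (28 + 27 = 55) plus the double crossovers (7).
RF(ts–dw) = (55 + 7) / 1000 = 62/1000 = 0.0620 → 6.2 cM.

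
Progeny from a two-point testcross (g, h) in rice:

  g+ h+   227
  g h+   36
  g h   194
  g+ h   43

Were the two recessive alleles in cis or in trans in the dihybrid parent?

The two most frequent classes are g+ h+ (227) and g h (194); these are the parental (non-recombinant) types.
So the F1 carried g+ h+ on one chromosome and g h on the other — the recessive alleles are on the same chromosome (cis / coupling).

cis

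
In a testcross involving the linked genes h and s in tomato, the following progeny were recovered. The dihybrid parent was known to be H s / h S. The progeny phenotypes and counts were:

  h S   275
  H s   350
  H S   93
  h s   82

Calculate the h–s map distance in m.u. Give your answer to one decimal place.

The recombinant classes are H S and h s: 93 + 82 = 175.
Recombination frequency = 175/800 = 0.2188 ≈ 21.9%, i.e. 21.9 m.u.

21.9 m.u.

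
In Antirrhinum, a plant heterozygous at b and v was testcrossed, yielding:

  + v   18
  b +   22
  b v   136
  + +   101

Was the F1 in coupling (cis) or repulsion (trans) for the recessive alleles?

cis

The two most frequent classes are + + (101) and b v (136); these are the parental (non-recombinant) types.
So the F1 carried + + on one chromosome and b v on the other — the recessive alleles are on the same chromosome (cis / coupling).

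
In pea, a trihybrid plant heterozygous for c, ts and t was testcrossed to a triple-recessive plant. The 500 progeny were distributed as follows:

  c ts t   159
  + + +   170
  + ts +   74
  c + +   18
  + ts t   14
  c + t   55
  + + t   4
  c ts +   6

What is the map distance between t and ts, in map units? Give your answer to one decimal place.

27.8 map units

The two most frequent reciprocal classes, c ts t and + + +, are the parental types, so the F1 was c ts t / + + +.
The two rarest classes, c ts + and + + t, are the double crossovers. Comparing them with the parentals, only the t allele has switched, so t is the middle locus and the order is ts – t – c.
Crossovers in the ts–t interval produce the single-crossover classes c + t and + ts + (55 + 74 = 129) plus the double crossovers (10).
RF(ts–t) = (129 + 10) / 500 = 139/500 = 0.2780 → 27.8 map units.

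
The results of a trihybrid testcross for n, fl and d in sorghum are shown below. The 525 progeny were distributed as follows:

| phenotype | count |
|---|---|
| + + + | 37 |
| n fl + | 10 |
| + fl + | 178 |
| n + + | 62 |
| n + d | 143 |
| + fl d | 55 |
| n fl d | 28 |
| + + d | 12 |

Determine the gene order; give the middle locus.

n

The two most frequent reciprocal classes, + fl + and n + d, are the parental types, so the F1 was + fl + / n + d.
The two rarest classes, n fl + and + + d, are the double crossovers. Comparing them with the parentals, only the n allele has switched, so n is the middle locus and the order is d – n – fl.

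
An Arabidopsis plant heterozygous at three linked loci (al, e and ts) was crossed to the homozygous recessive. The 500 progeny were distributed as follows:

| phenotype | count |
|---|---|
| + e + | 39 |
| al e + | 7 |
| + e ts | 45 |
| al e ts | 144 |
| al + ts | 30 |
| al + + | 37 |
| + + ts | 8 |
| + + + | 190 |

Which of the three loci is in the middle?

ts

The two most frequent reciprocal classes, + + + and al e ts, are the parental types, so the F1 was + + + / al e ts.
The two rarest classes, + + ts and al e +, are the double crossovers. Comparing them with the parentals, only the ts allele has switched, so ts is the middle locus and the order is al – ts – e.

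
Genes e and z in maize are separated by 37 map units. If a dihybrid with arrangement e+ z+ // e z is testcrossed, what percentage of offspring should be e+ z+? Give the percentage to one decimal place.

A map distance of 37 map units corresponds to a recombination frequency of 0.370.
The F1 is e+ z+ / e z, so e+ z+ is a parental gamete class with expected frequency (1 − r)/2 = 0.630/2 = 0.3150.
That is 0.3150 = 31.5% of the progeny.

31.5%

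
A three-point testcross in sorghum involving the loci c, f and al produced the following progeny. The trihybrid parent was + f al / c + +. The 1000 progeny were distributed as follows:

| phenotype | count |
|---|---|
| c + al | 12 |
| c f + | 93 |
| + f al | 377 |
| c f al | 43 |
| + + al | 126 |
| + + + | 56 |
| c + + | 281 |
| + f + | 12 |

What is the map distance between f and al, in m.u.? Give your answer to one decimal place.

24.3 m.u.

The two rarest classes, + f + and c + al, are the double crossovers. Comparing them with the parentals, only the al allele has switched, so al is the middle locus and the order is f – al – c.
Crossovers in the f–al interval produce the single-crossover classes + + al and c f + (126 + 93 = 219) plus the double crossovers (24).
RF(f–al) = (219 + 24) / 1000 = 243/1000 = 0.2430 → 24.3 m.u.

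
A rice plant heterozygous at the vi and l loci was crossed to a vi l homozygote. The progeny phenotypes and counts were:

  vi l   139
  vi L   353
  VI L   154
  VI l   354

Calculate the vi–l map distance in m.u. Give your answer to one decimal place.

29.3 m.u.

The two most frequent classes, VI l (354) and vi L (353), are the parental types, so the F1 was VI l / vi L.
The recombinant classes are VI L and vi l: 154 + 139 = 293.
Recombination frequency = 293/1000 = 0.2930 ≈ 29.3%, i.e. 29.3 m.u.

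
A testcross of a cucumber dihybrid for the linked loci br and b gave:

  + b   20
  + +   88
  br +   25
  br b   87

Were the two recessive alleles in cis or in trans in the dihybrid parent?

The two most frequent classes are + + (88) and br b (87); these are the parental (non-recombinant) types.
So the F1 carried + + on one chromosome and br b on the other — the recessive alleles are on the same chromosome (cis / coupling).

cis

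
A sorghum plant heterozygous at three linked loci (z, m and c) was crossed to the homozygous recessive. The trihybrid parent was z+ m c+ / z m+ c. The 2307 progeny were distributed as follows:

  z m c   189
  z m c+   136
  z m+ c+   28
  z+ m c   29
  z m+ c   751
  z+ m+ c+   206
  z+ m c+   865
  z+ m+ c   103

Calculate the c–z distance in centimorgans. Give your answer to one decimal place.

The two rarest classes, z+ m c and z m+ c+, are the double crossovers. Comparing them with the parentals, only the c allele has switched, so c is the middle locus and the order is z – c – m.
Crossovers in the z–c interval produce the single-crossover classes z m c+ and z+ m+ c (136 + 103 = 239) plus the double crossovers (57).
RF(z–c) = (239 + 57) / 2307 = 296/2307 = 0.1283 → 12.8 centimorgans.

12.8 centimorgans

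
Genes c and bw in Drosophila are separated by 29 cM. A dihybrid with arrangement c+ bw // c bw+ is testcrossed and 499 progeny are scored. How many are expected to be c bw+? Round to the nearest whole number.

A map distance of 29 cM corresponds to a recombination frequency of 0.290.
The F1 is c+ bw / c bw+, so c bw+ is a parental gamete class with expected frequency (1 − r)/2 = 0.710/2 = 0.3550.
Expected number = 0.3550 × 499 = 177.14 ≈ 177.

177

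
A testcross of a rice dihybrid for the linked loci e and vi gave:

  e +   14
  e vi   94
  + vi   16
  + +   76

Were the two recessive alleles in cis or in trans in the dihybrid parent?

cis

The two most frequent classes are + + (76) and e vi (94); these are the parental (non-recombinant) types.
So the F1 carried + + on one chromosome and e vi on the other — the recessive alleles are on the same chromosome (cis / coupling).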